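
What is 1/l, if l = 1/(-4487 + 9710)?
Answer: 5223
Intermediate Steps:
l = 1/5223 ≈ 0.00019146
1/l = 1/(1/5223) = 5223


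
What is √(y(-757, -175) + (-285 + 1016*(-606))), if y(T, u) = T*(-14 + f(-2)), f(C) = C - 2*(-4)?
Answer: 5*I*√24397 ≈ 780.98*I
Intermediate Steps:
f(C) = 8 + C (f(C) = C + 8 = 8 + C)
y(T, u) = -8*T (y(T, u) = T*(-14 + (8 - 2)) = T*(-14 + 6) = T*(-8) = -8*T)
√(y(-757, -175) + (-285 + 1016*(-606))) = √(-8*(-757) + (-285 + 1016*(-606))) = √(6056 + (-285 - 615696)) = √(6056 - 615981) = √(-609925) = 5*I*√24397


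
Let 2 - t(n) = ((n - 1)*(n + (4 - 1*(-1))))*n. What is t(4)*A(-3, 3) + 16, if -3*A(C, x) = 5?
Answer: 578/3 ≈ 192.67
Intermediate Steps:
A(C, x) = -5/3 (A(C, x) = -⅓*5 = -5/3)
t(n) = 2 - n*(-1 + n)*(5 + n) (t(n) = 2 - (n - 1)*(n + (4 - 1*(-1)))*n = 2 - (-1 + n)*(n + (4 + 1))*n = 2 - (-1 + n)*(n + 5)*n = 2 - (-1 + n)*(5 + n)*n = 2 - n*(-1 + n)*(5 + n))
t(4)*A(-3, 3) + 16 = (2 - 1*4³ - 4*4² + 5*4)*(-5/3) + 16 = (2 - 1*64 - 4*16 + 20)*(-5/3) + 16 = (2 - 64 - 64 + 20)*(-5/3) + 16 = -106*(-5/3) + 16 = 530/3 + 16 = 578/3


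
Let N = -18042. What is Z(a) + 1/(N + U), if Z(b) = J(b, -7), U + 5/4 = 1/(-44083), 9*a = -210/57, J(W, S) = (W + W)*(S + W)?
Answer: 188115823674976/31011078232161 ≈ 6.0661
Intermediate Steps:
J(W, S) = 2*W*(S + W) (J(W, S) = (2*W)*(S + W) = 2*W*(S + W))
a = -70/171 (a = (-210/57)/9 = (-210*1/57)/9 = (⅑)*(-70/19) = -70/171 ≈ -0.40936)
U = -220419/176332 (U = -5/4 + 1/(-44083) = -5/4 - 1/44083 = -220419/176332 ≈ -1.2500)
Z(b) = 2*b*(-7 + b)
Z(a) + 1/(N + U) = 2*(-70/171)*(-7 - 70/171) + 1/(-18042 - 220419/176332) = 2*(-70/171)*(-1267/171) + 1/(-3181602363/176332) = 177380/29241 - 176332/3181602363 = 188115823674976/31011078232161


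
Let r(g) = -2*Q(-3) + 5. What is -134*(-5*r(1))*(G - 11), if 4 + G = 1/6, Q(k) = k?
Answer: -327965/3 ≈ -1.0932e+5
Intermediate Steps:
G = -23/6 (G = -4 + 1/6 = -4 + ⅙ = -23/6 ≈ -3.8333)
r(g) = 11 (r(g) = -2*(-3) + 5 = 6 + 5 = 11)
-134*(-5*r(1))*(G - 11) = -134*(-5*11)*(-23/6 - 11) = -(-7370)*(-89)/6 = -134*4895/6 = -327965/3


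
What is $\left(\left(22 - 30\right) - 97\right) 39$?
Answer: $-4095$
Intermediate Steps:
$\left(\left(22 - 30\right) - 97\right) 39 = \left(-8 - 97\right) 39 = \left(-105\right) 39 = -4095$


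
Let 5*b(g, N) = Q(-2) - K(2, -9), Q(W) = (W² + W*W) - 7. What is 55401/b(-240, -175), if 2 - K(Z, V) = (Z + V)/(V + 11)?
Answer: -184670/3 ≈ -61557.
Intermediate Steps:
Q(W) = -7 + 2*W² (Q(W) = (W² + W²) - 7 = 2*W² - 7 = -7 + 2*W²)
K(Z, V) = 2 - (V + Z)/(11 + V) (K(Z, V) = 2 - (Z + V)/(V + 11) = 2 - (V + Z)/(11 + V))
b(g, N) = -9/10 (b(g, N) = ((-7 + 2*(-2)²) - (22 - 9 - 1*2)/(11 - 9))/5 = ((-7 + 2*4) - (22 - 9 - 2)/2)/5 = ((-7 + 8) - 11/2)/5 = (1 - 1*11/2)/5 = (1 - 11/2)/5 = (⅕)*(-9/2) = -9/10)
55401/b(-240, -175) = 55401/(-9/10) = 55401*(-10/9) = -184670/3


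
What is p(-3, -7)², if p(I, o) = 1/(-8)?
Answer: 1/64 ≈ 0.015625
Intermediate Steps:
p(I, o) = -⅛
p(-3, -7)² = (-⅛)² = 1/64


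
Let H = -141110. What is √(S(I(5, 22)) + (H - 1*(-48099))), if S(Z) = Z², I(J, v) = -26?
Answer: I*√92335 ≈ 303.87*I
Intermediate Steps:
√(S(I(5, 22)) + (H - 1*(-48099))) = √((-26)² + (-141110 - 1*(-48099))) = √(676 + (-141110 + 48099)) = √(676 - 93011) = √(-92335) = I*√92335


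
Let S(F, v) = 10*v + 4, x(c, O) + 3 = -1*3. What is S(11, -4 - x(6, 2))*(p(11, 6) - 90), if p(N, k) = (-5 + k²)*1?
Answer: -1416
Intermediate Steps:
x(c, O) = -6 (x(c, O) = -3 - 1*3 = -3 - 3 = -6)
p(N, k) = -5 + k²
S(F, v) = 4 + 10*v
S(11, -4 - x(6, 2))*(p(11, 6) - 90) = (4 + 10*(-4 - 1*(-6)))*((-5 + 6²) - 90) = (4 + 10*(-4 + 6))*((-5 + 36) - 90) = (4 + 10*2)*(31 - 90) = (4 + 20)*(-59) = 24*(-59) = -1416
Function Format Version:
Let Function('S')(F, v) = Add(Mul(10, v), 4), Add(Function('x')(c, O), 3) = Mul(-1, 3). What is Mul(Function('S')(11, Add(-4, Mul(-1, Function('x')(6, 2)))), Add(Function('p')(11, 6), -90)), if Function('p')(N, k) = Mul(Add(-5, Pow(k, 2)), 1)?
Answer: -1416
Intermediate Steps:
Function('x')(c, O) = -6 (Function('x')(c, O) = Add(-3, Mul(-1, 3)) = Add(-3, -3) = -6)
Function('p')(N, k) = Add(-5, Pow(k, 2))
Function('S')(F, v) = Add(4, Mul(10, v))
Mul(Function('S')(11, Add(-4, Mul(-1, Function('x')(6, 2)))), Add(Function('p')(11, 6), -90)) = Mul(Add(4, Mul(10, Add(-4, Mul(-1, -6)))), Add(Add(-5, Pow(6, 2)), -90)) = Mul(Add(4, Mul(10, Add(-4, 6))), Add(Add(-5, 36), -90)) = Mul(Add(4, Mul(10, 2)), Add(31, -90)) = Mul(Add(4, 20), -59) = Mul(24, -59) = -1416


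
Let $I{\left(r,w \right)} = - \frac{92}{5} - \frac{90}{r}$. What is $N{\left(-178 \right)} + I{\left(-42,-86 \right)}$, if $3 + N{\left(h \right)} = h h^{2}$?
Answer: $- \frac{197391994}{35} \approx -5.6398 \cdot 10^{6}$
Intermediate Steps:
$I{\left(r,w \right)} = - \frac{92}{5} - \frac{90}{r}$ ($I{\left(r,w \right)} = \left(-92\right) \frac{1}{5} - \frac{90}{r} = - \frac{92}{5} - \frac{90}{r}$)
$N{\left(h \right)} = -3 + h^{3}$ ($N{\left(h \right)} = -3 + h h^{2} = -3 + h^{3}$)
$N{\left(-178 \right)} + I{\left(-42,-86 \right)} = \left(-3 + \left(-178\right)^{3}\right) - \left(\frac{92}{5} + \frac{90}{-42}\right) = \left(-3 - 5639752\right) - \frac{569}{35} = -5639755 + \left(- \frac{92}{5} + \frac{15}{7}\right) = -5639755 - \frac{569}{35} = - \frac{197391994}{35}$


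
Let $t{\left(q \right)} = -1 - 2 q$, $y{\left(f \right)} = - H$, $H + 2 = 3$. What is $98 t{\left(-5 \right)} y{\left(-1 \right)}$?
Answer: $-882$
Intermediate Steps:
$H = 1$ ($H = -2 + 3 = 1$)
$y{\left(f \right)} = -1$ ($y{\left(f \right)} = \left(-1\right) 1 = -1$)
$98 t{\left(-5 \right)} y{\left(-1 \right)} = 98 \left(-1 - -10\right) \left(-1\right) = 98 \left(-1 + 10\right) \left(-1\right) = 98 \cdot 9 \left(-1\right) = 882 \left(-1\right) = -882$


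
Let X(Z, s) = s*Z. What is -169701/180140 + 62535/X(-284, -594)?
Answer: -131536553/230218920 ≈ -0.57135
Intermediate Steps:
X(Z, s) = Z*s
-169701/180140 + 62535/X(-284, -594) = -169701/180140 + 62535/((-284*(-594))) = -169701*1/180140 + 62535/168696 = -169701/180140 + 62535*(1/168696) = -169701/180140 + 1895/5112 = -131536553/230218920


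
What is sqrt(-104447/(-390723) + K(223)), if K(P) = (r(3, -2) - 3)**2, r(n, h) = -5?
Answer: sqrt(9811335459837)/390723 ≈ 8.0167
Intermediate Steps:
K(P) = 64 (K(P) = (-5 - 3)**2 = (-8)**2 = 64)
sqrt(-104447/(-390723) + K(223)) = sqrt(-104447/(-390723) + 64) = sqrt(-104447*(-1/390723) + 64) = sqrt(104447/390723 + 64) = sqrt(25110719/390723) = sqrt(9811335459837)/390723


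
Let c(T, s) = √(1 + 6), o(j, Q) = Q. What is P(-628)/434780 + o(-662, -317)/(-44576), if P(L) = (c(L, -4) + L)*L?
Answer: 4429471611/4845188320 - 157*√7/108695 ≈ 0.91038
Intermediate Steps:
c(T, s) = √7
P(L) = L*(L + √7) (P(L) = (√7 + L)*L = (L + √7)*L = L*(L + √7))
P(-628)/434780 + o(-662, -317)/(-44576) = -628*(-628 + √7)/434780 - 317/(-44576) = (394384 - 628*√7)*(1/434780) - 317*(-1/44576) = (98596/108695 - 157*√7/108695) + 317/44576 = 4429471611/4845188320 - 157*√7/108695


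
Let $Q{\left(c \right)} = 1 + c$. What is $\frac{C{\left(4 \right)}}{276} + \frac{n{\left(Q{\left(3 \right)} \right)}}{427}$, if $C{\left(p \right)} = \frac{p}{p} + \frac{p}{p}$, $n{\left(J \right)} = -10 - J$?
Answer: $- \frac{215}{8418} \approx -0.025541$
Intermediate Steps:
$C{\left(p \right)} = 2$ ($C{\left(p \right)} = 1 + 1 = 2$)
$\frac{C{\left(4 \right)}}{276} + \frac{n{\left(Q{\left(3 \right)} \right)}}{427} = \frac{2}{276} + \frac{-10 - \left(1 + 3\right)}{427} = 2 \cdot \frac{1}{276} + \left(-10 - 4\right) \frac{1}{427} = \frac{1}{138} + \left(-10 - 4\right) \frac{1}{427} = \frac{1}{138} - \frac{2}{61} = - \frac{215}{8418}$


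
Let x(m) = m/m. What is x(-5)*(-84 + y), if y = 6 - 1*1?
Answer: -79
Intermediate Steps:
x(m) = 1
y = 5 (y = 6 - 1 = 5)
x(-5)*(-84 + y) = 1*(-84 + 5) = 1*(-79) = -79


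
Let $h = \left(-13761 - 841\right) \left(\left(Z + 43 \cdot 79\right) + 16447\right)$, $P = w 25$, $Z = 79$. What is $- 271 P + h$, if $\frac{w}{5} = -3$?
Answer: $-290814021$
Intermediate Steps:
$w = -15$ ($w = 5 \left(-3\right) = -15$)
$P = -375$ ($P = \left(-15\right) 25 = -375$)
$h = -290915646$ ($h = \left(-13761 - 841\right) \left(\left(79 + 43 \cdot 79\right) + 16447\right) = - 14602 \left(\left(79 + 3397\right) + 16447\right) = - 14602 \left(3476 + 16447\right) = \left(-14602\right) 19923 = -290915646$)
$- 271 P + h = \left(-271\right) \left(-375\right) - 290915646 = 101625 - 290915646 = -290814021$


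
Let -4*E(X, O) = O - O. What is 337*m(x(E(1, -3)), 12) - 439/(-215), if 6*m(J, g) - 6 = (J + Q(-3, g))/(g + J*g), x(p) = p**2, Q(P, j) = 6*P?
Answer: 219121/860 ≈ 254.79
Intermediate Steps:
E(X, O) = 0 (E(X, O) = -(O - O)/4 = -1/4*0 = 0)
m(J, g) = 1 + (-18 + J)/(6*(g + J*g)) (m(J, g) = 1 + ((J + 6*(-3))/(g + J*g))/6 = 1 + ((J - 18)/(g + J*g))/6 = 1 + ((-18 + J)/(g + J*g))/6 = 1 + (-18 + J)/(6*(g + J*g)))
337*m(x(E(1, -3)), 12) - 439/(-215) = 337*((-3 + 12 + (1/6)*0**2 + 0**2*12)/(12*(1 + 0**2))) - 439/(-215) = 337*((-3 + 12 + (1/6)*0 + 0*12)/(12*(1 + 0))) - 439*(-1/215) = 337*((1/12)*(-3 + 12 + 0 + 0)/1) + 439/215 = 337*((1/12)*1*9) + 439/215 = 337*(3/4) + 439/215 = 1011/4 + 439/215 = 219121/860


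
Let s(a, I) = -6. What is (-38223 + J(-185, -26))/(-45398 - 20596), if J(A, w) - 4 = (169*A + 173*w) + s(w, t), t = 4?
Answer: 36994/32997 ≈ 1.1211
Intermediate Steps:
J(A, w) = -2 + 169*A + 173*w (J(A, w) = 4 + ((169*A + 173*w) - 6) = 4 + (-6 + 169*A + 173*w) = -2 + 169*A + 173*w)
(-38223 + J(-185, -26))/(-45398 - 20596) = (-38223 + (-2 + 169*(-185) + 173*(-26)))/(-45398 - 20596) = (-38223 + (-2 - 31265 - 4498))/(-65994) = (-38223 - 35765)*(-1/65994) = -73988*(-1/65994) = 36994/32997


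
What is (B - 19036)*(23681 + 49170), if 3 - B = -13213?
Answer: -423992820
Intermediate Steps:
B = 13216 (B = 3 - 1*(-13213) = 3 + 13213 = 13216)
(B - 19036)*(23681 + 49170) = (13216 - 19036)*(23681 + 49170) = -5820*72851 = -423992820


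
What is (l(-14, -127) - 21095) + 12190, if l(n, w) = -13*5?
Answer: -8970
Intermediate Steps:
l(n, w) = -65
(l(-14, -127) - 21095) + 12190 = (-65 - 21095) + 12190 = -21160 + 12190 = -8970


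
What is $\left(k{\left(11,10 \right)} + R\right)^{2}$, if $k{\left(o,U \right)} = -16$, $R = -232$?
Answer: $61504$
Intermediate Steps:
$\left(k{\left(11,10 \right)} + R\right)^{2} = \left(-16 - 232\right)^{2} = \left(-248\right)^{2} = 61504$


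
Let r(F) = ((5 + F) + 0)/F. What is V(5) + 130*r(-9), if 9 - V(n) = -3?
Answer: 628/9 ≈ 69.778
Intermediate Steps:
V(n) = 12 (V(n) = 9 - 1*(-3) = 9 + 3 = 12)
r(F) = (5 + F)/F
V(5) + 130*r(-9) = 12 + 130*((5 - 9)/(-9)) = 12 + 130*(-⅑*(-4)) = 12 + 130*(4/9) = 12 + 520/9 = 628/9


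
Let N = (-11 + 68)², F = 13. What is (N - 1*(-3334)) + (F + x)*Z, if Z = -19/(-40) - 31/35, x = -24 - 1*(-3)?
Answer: 46104/7 ≈ 6586.3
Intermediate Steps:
x = -21 (x = -24 + 3 = -21)
N = 3249 (N = 57² = 3249)
Z = -23/56 (Z = -19*(-1/40) - 31*1/35 = 19/40 - 31/35 = -23/56 ≈ -0.41071)
(N - 1*(-3334)) + (F + x)*Z = (3249 - 1*(-3334)) + (13 - 21)*(-23/56) = (3249 + 3334) - 8*(-23/56) = 6583 + 23/7 = 46104/7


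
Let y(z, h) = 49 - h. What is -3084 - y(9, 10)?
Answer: -3123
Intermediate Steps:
-3084 - y(9, 10) = -3084 - (49 - 1*10) = -3084 - (49 - 10) = -3084 - 1*39 = -3084 - 39 = -3123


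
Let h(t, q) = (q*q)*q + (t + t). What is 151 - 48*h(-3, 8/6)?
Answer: 2927/9 ≈ 325.22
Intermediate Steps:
h(t, q) = q**3 + 2*t (h(t, q) = q**2*q + 2*t = q**3 + 2*t)
151 - 48*h(-3, 8/6) = 151 - 48*((8/6)**3 + 2*(-3)) = 151 - 48*((8*(1/6))**3 - 6) = 151 - 48*((4/3)**3 - 6) = 151 - 48*(64/27 - 6) = 151 - 48*(-98/27) = 151 + 1568/9 = 2927/9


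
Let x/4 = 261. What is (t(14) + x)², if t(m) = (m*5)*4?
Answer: 1752976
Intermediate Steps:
x = 1044 (x = 4*261 = 1044)
t(m) = 20*m (t(m) = (5*m)*4 = 20*m)
(t(14) + x)² = (20*14 + 1044)² = (280 + 1044)² = 1324² = 1752976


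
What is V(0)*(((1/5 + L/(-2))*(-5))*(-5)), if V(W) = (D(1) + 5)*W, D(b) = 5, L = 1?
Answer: 0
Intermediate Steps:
V(W) = 10*W (V(W) = (5 + 5)*W = 10*W)
V(0)*(((1/5 + L/(-2))*(-5))*(-5)) = (10*0)*(((1/5 + 1/(-2))*(-5))*(-5)) = 0*(((1*(⅕) + 1*(-½))*(-5))*(-5)) = 0*(((⅕ - ½)*(-5))*(-5)) = 0*(-3/10*(-5)*(-5)) = 0*((3/2)*(-5)) = 0*(-15/2) = 0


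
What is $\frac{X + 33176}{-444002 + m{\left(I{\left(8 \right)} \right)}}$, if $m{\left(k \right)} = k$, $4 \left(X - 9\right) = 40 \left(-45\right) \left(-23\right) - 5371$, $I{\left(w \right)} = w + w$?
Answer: $- \frac{168769}{1775944} \approx -0.095031$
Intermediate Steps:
$I{\left(w \right)} = 2 w$
$X = \frac{36065}{4}$ ($X = 9 + \frac{40 \left(-45\right) \left(-23\right) - 5371}{4} = 9 + \frac{\left(-1800\right) \left(-23\right) - 5371}{4} = 9 + \frac{41400 - 5371}{4} = 9 + \frac{1}{4} \cdot 36029 = 9 + \frac{36029}{4} = \frac{36065}{4} \approx 9016.3$)
$\frac{X + 33176}{-444002 + m{\left(I{\left(8 \right)} \right)}} = \frac{\frac{36065}{4} + 33176}{-444002 + 2 \cdot 8} = \frac{168769}{4 \left(-444002 + 16\right)} = \frac{168769}{4 \left(-443986\right)} = \frac{168769}{4} \left(- \frac{1}{443986}\right) = - \frac{168769}{1775944}$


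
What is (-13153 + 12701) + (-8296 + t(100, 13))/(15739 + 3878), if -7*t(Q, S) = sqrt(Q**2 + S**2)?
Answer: -8875180/19617 - sqrt(10169)/137319 ≈ -452.42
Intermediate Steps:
t(Q, S) = -sqrt(Q**2 + S**2)/7
(-13153 + 12701) + (-8296 + t(100, 13))/(15739 + 3878) = (-13153 + 12701) + (-8296 - sqrt(100**2 + 13**2)/7)/(15739 + 3878) = -452 + (-8296 - sqrt(10000 + 169)/7)/19617 = -452 + (-8296 - sqrt(10169)/7)*(1/19617) = -452 + (-8296/19617 - sqrt(10169)/137319) = -8875180/19617 - sqrt(10169)/137319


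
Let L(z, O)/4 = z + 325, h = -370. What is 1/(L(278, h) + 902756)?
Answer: 1/905168 ≈ 1.1048e-6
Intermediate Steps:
L(z, O) = 1300 + 4*z (L(z, O) = 4*(z + 325) = 4*(325 + z) = 1300 + 4*z)
1/(L(278, h) + 902756) = 1/((1300 + 4*278) + 902756) = 1/((1300 + 1112) + 902756) = 1/(2412 + 902756) = 1/905168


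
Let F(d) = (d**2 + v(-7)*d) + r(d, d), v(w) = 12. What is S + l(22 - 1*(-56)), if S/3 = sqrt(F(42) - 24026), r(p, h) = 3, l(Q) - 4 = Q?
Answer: 82 + 3*I*sqrt(21755) ≈ 82.0 + 442.49*I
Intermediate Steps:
l(Q) = 4 + Q
F(d) = 3 + d**2 + 12*d (F(d) = (d**2 + 12*d) + 3 = 3 + d**2 + 12*d)
S = 3*I*sqrt(21755) (S = 3*sqrt((3 + 42**2 + 12*42) - 24026) = 3*sqrt((3 + 1764 + 504) - 24026) = 3*sqrt(2271 - 24026) = 3*sqrt(-21755) = 3*(I*sqrt(21755)) = 3*I*sqrt(21755) ≈ 442.49*I)
S + l(22 - 1*(-56)) = 3*I*sqrt(21755) + (4 + (22 - 1*(-56))) = 3*I*sqrt(21755) + (4 + (22 + 56)) = 3*I*sqrt(21755) + (4 + 78) = 3*I*sqrt(21755) + 82 = 82 + 3*I*sqrt(21755)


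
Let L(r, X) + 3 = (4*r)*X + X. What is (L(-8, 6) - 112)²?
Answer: 90601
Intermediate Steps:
L(r, X) = -3 + X + 4*X*r (L(r, X) = -3 + ((4*r)*X + X) = -3 + (4*X*r + X) = -3 + (X + 4*X*r) = -3 + X + 4*X*r)
(L(-8, 6) - 112)² = ((-3 + 6 + 4*6*(-8)) - 112)² = ((-3 + 6 - 192) - 112)² = (-189 - 112)² = (-301)² = 90601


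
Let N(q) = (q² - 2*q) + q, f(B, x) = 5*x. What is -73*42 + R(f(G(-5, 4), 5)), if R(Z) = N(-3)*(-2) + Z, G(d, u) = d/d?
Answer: -3065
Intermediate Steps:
G(d, u) = 1
N(q) = q² - q
R(Z) = -24 + Z (R(Z) = -3*(-1 - 3)*(-2) + Z = -3*(-4)*(-2) + Z = 12*(-2) + Z = -24 + Z)
-73*42 + R(f(G(-5, 4), 5)) = -73*42 + (-24 + 5*5) = -3066 + (-24 + 25) = -3066 + 1 = -3065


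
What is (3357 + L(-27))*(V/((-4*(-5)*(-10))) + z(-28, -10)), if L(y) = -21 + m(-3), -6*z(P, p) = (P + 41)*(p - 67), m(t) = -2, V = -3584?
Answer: 46197571/75 ≈ 6.1597e+5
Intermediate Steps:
z(P, p) = -(-67 + p)*(41 + P)/6 (z(P, p) = -(P + 41)*(p - 67)/6 = -(41 + P)*(-67 + p)/6 = -(-67 + p)*(41 + P)/6)
L(y) = -23 (L(y) = -21 - 2 = -23)
(3357 + L(-27))*(V/((-4*(-5)*(-10))) + z(-28, -10)) = (3357 - 23)*(-3584/(-4*(-5)*(-10)) + (2747/6 - 41/6*(-10) + (67/6)*(-28) - 1/6*(-28)*(-10))) = 3334*(-3584/(20*(-10)) + (2747/6 + 205/3 - 938/3 - 140/3)) = 3334*(-3584/(-200) + 1001/6) = 3334*(-3584*(-1/200) + 1001/6) = 3334*(448/25 + 1001/6) = 3334*(27713/150) = 46197571/75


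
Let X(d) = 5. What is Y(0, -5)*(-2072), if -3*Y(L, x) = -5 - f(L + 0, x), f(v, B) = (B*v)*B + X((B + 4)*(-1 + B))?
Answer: -20720/3 ≈ -6906.7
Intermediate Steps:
f(v, B) = 5 + v*B² (f(v, B) = (B*v)*B + 5 = v*B² + 5 = 5 + v*B²)
Y(L, x) = 10/3 + L*x²/3 (Y(L, x) = -(-5 - (5 + (L + 0)*x²))/3 = -(-5 - (5 + L*x²))/3 = -(-5 + (-5 - L*x²))/3 = -(-10 - L*x²)/3 = 10/3 + L*x²/3)
Y(0, -5)*(-2072) = (10/3 + (⅓)*0*(-5)²)*(-2072) = (10/3 + (⅓)*0*25)*(-2072) = (10/3 + 0)*(-2072) = (10/3)*(-2072) = -20720/3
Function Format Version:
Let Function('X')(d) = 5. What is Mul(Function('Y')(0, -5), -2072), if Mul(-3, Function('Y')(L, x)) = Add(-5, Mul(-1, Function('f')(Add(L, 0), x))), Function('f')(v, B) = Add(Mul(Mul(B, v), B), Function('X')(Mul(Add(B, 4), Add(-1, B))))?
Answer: Rational(-20720, 3) ≈ -6906.7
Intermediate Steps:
Function('f')(v, B) = Add(5, Mul(v, Pow(B, 2))) (Function('f')(v, B) = Add(Mul(Mul(B, v), B), 5) = Add(Mul(v, Pow(B, 2)), 5) = Add(5, Mul(v, Pow(B, 2))))
Function('Y')(L, x) = Add(Rational(10, 3), Mul(Rational(1, 3), L, Pow(x, 2))) (Function('Y')(L, x) = Mul(Rational(-1, 3), Add(-5, Mul(-1, Add(5, Mul(Add(L, 0), Pow(x, 2)))))) = Mul(Rational(-1, 3), Add(-5, Mul(-1, Add(5, Mul(L, Pow(x, 2)))))) = Mul(Rational(-1, 3), Add(-5, Add(-5, Mul(-1, L, Pow(x, 2))))) = Mul(Rational(-1, 3), Add(-10, Mul(-1, L, Pow(x, 2)))) = Add(Rational(10, 3), Mul(Rational(1, 3), L, Pow(x, 2))))
Mul(Function('Y')(0, -5), -2072) = Mul(Add(Rational(10, 3), Mul(Rational(1, 3), 0, Pow(-5, 2))), -2072) = Mul(Add(Rational(10, 3), Mul(Rational(1, 3), 0, 25)), -2072) = Mul(Add(Rational(10, 3), 0), -2072) = Mul(Rational(10, 3), -2072) = Rational(-20720, 3)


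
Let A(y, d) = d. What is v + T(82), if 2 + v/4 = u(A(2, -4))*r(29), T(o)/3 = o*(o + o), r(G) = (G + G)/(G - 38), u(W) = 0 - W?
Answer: 362096/9 ≈ 40233.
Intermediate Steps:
u(W) = -W
r(G) = 2*G/(-38 + G) (r(G) = (2*G)/(-38 + G) = 2*G/(-38 + G))
T(o) = 6*o**2 (T(o) = 3*(o*(o + o)) = 3*(o*(2*o)) = 3*(2*o**2) = 6*o**2)
v = -1000/9 (v = -8 + 4*((-1*(-4))*(2*29/(-38 + 29))) = -8 + 4*(4*(2*29/(-9))) = -8 + 4*(4*(2*29*(-1/9))) = -8 + 4*(4*(-58/9)) = -8 + 4*(-232/9) = -8 - 928/9 = -1000/9 ≈ -111.11)
v + T(82) = -1000/9 + 6*82**2 = -1000/9 + 6*6724 = -1000/9 + 40344 = 362096/9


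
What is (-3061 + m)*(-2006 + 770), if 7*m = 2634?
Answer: 23228148/7 ≈ 3.3183e+6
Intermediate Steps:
m = 2634/7 (m = (⅐)*2634 = 2634/7 ≈ 376.29)
(-3061 + m)*(-2006 + 770) = (-3061 + 2634/7)*(-2006 + 770) = -18793/7*(-1236) = 23228148/7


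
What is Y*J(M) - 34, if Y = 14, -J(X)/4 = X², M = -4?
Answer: -930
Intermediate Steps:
J(X) = -4*X²
Y*J(M) - 34 = 14*(-4*(-4)²) - 34 = 14*(-4*16) - 34 = 14*(-64) - 34 = -896 - 34 = -930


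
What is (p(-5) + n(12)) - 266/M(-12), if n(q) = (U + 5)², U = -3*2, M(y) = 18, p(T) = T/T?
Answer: -115/9 ≈ -12.778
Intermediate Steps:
p(T) = 1
U = -6
n(q) = 1 (n(q) = (-6 + 5)² = (-1)² = 1)
(p(-5) + n(12)) - 266/M(-12) = (1 + 1) - 266/18 = 2 - 266*1/18 = 2 - 133/9 = -115/9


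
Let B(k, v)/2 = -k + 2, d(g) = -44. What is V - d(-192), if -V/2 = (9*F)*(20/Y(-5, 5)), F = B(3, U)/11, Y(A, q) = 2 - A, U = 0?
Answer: 4108/77 ≈ 53.351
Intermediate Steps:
B(k, v) = 4 - 2*k (B(k, v) = 2*(-k + 2) = 2*(2 - k) = 4 - 2*k)
F = -2/11 (F = (4 - 2*3)/11 = (4 - 6)*(1/11) = -2*1/11 = -2/11 ≈ -0.18182)
V = 720/77 (V = -2*9*(-2/11)*20/(2 - 1*(-5)) = -(-36)*20/(2 + 5)/11 = -(-36)*20/7/11 = -(-36)*20*(⅐)/11 = -(-36)*20/(11*7) = -2*(-360/77) = 720/77 ≈ 9.3506)
V - d(-192) = 720/77 - 1*(-44) = 720/77 + 44 = 4108/77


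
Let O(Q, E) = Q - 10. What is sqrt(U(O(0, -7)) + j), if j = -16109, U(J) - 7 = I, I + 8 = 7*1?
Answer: I*sqrt(16103) ≈ 126.9*I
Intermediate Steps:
I = -1 (I = -8 + 7*1 = -8 + 7 = -1)
O(Q, E) = -10 + Q
U(J) = 6 (U(J) = 7 - 1 = 6)
sqrt(U(O(0, -7)) + j) = sqrt(6 - 16109) = sqrt(-16103) = I*sqrt(16103)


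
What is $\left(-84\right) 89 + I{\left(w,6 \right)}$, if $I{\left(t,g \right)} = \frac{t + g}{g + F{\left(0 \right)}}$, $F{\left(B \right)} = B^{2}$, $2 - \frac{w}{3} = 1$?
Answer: $- \frac{14949}{2} \approx -7474.5$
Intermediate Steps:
$w = 3$ ($w = 6 - 3 = 3$)
$I{\left(t,g \right)} = \frac{g + t}{g}$ ($I{\left(t,g \right)} = \frac{t + g}{g + 0^{2}} = \frac{g + t}{g + 0} = \frac{g + t}{g}$)
$\left(-84\right) 89 + I{\left(w,6 \right)} = \left(-84\right) 89 + \frac{6 + 3}{6} = -7476 + \frac{1}{6} \cdot 9 = -7476 + \frac{3}{2} = - \frac{14949}{2}$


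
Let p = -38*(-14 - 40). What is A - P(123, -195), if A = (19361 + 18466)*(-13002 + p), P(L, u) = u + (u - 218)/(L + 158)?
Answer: -116391732442/281 ≈ -4.1421e+8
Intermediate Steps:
p = 2052 (p = -38*(-54) = 2052)
P(L, u) = u + (-218 + u)/(158 + L)
A = -414205650 (A = (19361 + 18466)*(-13002 + 2052) = 37827*(-10950) = -414205650)
A - P(123, -195) = -414205650 - (-218 + 159*(-195) + 123*(-195))/(158 + 123) = -414205650 - (-218 - 31005 - 23985)/281 = -414205650 - (-55208)/281 = -414205650 - 1*(-55208/281) = -414205650 + 55208/281 = -116391732442/281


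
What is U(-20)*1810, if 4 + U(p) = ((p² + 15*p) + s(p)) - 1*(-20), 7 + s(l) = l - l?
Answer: 197290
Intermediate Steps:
s(l) = -7 (s(l) = -7 + (l - l) = -7 + 0 = -7)
U(p) = 9 + p² + 15*p (U(p) = -4 + (((p² + 15*p) - 7) - 1*(-20)) = -4 + ((-7 + p² + 15*p) + 20) = -4 + (13 + p² + 15*p) = 9 + p² + 15*p)
U(-20)*1810 = (9 + (-20)² + 15*(-20))*1810 = (9 + 400 - 300)*1810 = 109*1810 = 197290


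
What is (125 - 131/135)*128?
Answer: 2143232/135 ≈ 15876.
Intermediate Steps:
(125 - 131/135)*128 = (16744/135)*128 = 2143232/135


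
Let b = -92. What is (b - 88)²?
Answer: 32400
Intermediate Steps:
(b - 88)² = (-92 - 88)² = (-180)² = 32400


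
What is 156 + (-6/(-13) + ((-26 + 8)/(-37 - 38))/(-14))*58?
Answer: 413538/2275 ≈ 181.77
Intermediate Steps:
156 + (-6/(-13) + ((-26 + 8)/(-37 - 38))/(-14))*58 = 156 + (-6*(-1/13) - 18/(-75)*(-1/14))*58 = 156 + (6/13 - 18*(-1/75)*(-1/14))*58 = 156 + (6/13 + (6/25)*(-1/14))*58 = 156 + (6/13 - 3/175)*58 = 156 + (1011/2275)*58 = 156 + 58638/2275 = 413538/2275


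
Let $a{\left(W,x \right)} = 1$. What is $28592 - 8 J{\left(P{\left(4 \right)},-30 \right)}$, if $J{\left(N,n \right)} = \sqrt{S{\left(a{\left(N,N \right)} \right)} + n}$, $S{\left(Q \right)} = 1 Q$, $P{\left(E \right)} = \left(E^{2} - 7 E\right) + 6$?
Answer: $28592 - 8 i \sqrt{29} \approx 28592.0 - 43.081 i$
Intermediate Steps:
$P{\left(E \right)} = 6 + E^{2} - 7 E$
$S{\left(Q \right)} = Q$
$J{\left(N,n \right)} = \sqrt{1 + n}$
$28592 - 8 J{\left(P{\left(4 \right)},-30 \right)} = 28592 - 8 \sqrt{1 - 30} = 28592 - 8 \sqrt{-29} = 28592 - 8 i \sqrt{29}$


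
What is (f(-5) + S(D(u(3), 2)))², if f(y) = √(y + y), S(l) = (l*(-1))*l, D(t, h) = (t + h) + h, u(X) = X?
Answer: (49 - I*√10)² ≈ 2391.0 - 309.9*I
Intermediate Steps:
D(t, h) = t + 2*h (D(t, h) = (h + t) + h = t + 2*h)
S(l) = -l² (S(l) = (-l)*l = -l²)
f(y) = √2*√y (f(y) = √(2*y) = √2*√y)
(f(-5) + S(D(u(3), 2)))² = (√2*√(-5) - (3 + 2*2)²)² = (√2*(I*√5) - (3 + 4)²)² = (I*√10 - 1*7²)² = (I*√10 - 1*49)² = (I*√10 - 49)² = (-49 + I*√10)²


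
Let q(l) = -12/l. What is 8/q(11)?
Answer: -22/3 ≈ -7.3333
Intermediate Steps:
8/q(11) = 8/((-12/11)) = 8/((-12*1/11)) = 8/(-12/11) = 8*(-11/12) = -22/3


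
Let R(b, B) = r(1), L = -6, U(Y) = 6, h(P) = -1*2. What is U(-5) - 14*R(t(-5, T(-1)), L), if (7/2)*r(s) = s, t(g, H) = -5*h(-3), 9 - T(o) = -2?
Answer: 2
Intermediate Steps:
h(P) = -2
T(o) = 11 (T(o) = 9 - 1*(-2) = 9 + 2 = 11)
t(g, H) = 10 (t(g, H) = -5*(-2) = 10)
r(s) = 2*s/7
R(b, B) = 2/7 (R(b, B) = (2/7)*1 = 2/7)
U(-5) - 14*R(t(-5, T(-1)), L) = 6 - 14*2/7 = 6 - 4 = 2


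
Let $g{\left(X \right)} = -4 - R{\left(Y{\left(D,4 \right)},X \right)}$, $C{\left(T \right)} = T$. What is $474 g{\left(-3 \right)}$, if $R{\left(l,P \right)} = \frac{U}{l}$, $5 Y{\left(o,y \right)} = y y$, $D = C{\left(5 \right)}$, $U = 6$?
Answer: $- \frac{11139}{4} \approx -2784.8$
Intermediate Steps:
$D = 5$
$Y{\left(o,y \right)} = \frac{y^{2}}{5}$ ($Y{\left(o,y \right)} = \frac{y y}{5} = \frac{y^{2}}{5}$)
$R{\left(l,P \right)} = \frac{6}{l}$
$g{\left(X \right)} = - \frac{47}{8}$ ($g{\left(X \right)} = -4 - \frac{6}{\frac{1}{5} \cdot 4^{2}} = -4 - \frac{6}{\frac{1}{5} \cdot 16} = -4 - \frac{6}{\frac{16}{5}} = -4 - 6 \cdot \frac{5}{16} = -4 - \frac{15}{8} = - \frac{47}{8}$)
$474 g{\left(-3 \right)} = 474 \left(- \frac{47}{8}\right) = - \frac{11139}{4}$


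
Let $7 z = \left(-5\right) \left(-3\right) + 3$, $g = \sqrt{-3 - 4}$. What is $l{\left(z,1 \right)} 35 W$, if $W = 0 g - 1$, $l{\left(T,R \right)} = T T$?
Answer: $- \frac{1620}{7} \approx -231.43$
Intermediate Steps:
$g = i \sqrt{7}$ ($g = \sqrt{-7} = i \sqrt{7} \approx 2.6458 i$)
$z = \frac{18}{7}$ ($z = \frac{\left(-5\right) \left(-3\right) + 3}{7} = \frac{15 + 3}{7} = \frac{1}{7} \cdot 18 = \frac{18}{7} \approx 2.5714$)
$l{\left(T,R \right)} = T^{2}$
$W = -1$ ($W = 0 i \sqrt{7} - 1 = 0 - 1 = -1$)
$l{\left(z,1 \right)} 35 W = \left(\frac{18}{7}\right)^{2} \cdot 35 \left(-1\right) = \frac{324}{49} \cdot 35 \left(-1\right) = \frac{1620}{7} \left(-1\right) = - \frac{1620}{7}$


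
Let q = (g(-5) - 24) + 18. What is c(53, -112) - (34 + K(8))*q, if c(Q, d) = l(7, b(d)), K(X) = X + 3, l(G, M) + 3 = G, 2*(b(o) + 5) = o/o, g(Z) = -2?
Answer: 364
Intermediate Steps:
q = -8 (q = (-2 - 24) + 18 = -26 + 18 = -8)
b(o) = -9/2 (b(o) = -5 + (o/o)/2 = -5 + (½)*1 = -5 + ½ = -9/2)
l(G, M) = -3 + G
K(X) = 3 + X
c(Q, d) = 4 (c(Q, d) = -3 + 7 = 4)
c(53, -112) - (34 + K(8))*q = 4 - (34 + (3 + 8))*(-8) = 4 - (34 + 11)*(-8) = 4 - 45*(-8) = 4 - 1*(-360) = 4 + 360 = 364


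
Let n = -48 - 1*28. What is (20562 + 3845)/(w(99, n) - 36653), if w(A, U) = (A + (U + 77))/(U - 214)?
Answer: -707803/1062947 ≈ -0.66589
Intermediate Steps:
n = -76 (n = -48 - 28 = -76)
w(A, U) = (77 + A + U)/(-214 + U) (w(A, U) = (A + (77 + U))/(-214 + U) = (77 + A + U)/(-214 + U))
(20562 + 3845)/(w(99, n) - 36653) = (20562 + 3845)/((77 + 99 - 76)/(-214 - 76) - 36653) = 24407/(100/(-290) - 36653) = 24407/(-1/290*100 - 36653) = 24407/(-10/29 - 36653) = 24407/(-1062947/29) = 24407*(-29/1062947) = -707803/1062947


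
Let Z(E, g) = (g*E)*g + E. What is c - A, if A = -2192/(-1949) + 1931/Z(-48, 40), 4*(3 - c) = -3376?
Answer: 126696221647/149776752 ≈ 845.90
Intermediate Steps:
Z(E, g) = E + E*g² (Z(E, g) = (E*g)*g + E = E*g² + E = E + E*g²)
c = 847 (c = 3 - ¼*(-3376) = 3 + 844 = 847)
A = 164687297/149776752 (A = -2192/(-1949) + 1931/((-48*(1 + 40²))) = -2192*(-1/1949) + 1931/((-48*(1 + 1600))) = 2192/1949 + 1931/((-48*1601)) = 2192/1949 + 1931/(-76848) = 2192/1949 + 1931*(-1/76848) = 2192/1949 - 1931/76848 = 164687297/149776752 ≈ 1.0996)
c - A = 847 - 1*164687297/149776752 = 847 - 164687297/149776752 = 126696221647/149776752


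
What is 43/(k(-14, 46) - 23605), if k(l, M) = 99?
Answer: -43/23506 ≈ -0.0018293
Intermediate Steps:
43/(k(-14, 46) - 23605) = 43/(99 - 23605) = 43/(-23506) = -1/23506*43 = -43/23506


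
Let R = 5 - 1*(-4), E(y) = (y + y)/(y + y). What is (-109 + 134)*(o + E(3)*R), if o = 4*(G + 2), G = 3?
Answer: 725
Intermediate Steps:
E(y) = 1 (E(y) = (2*y)/((2*y)) = (2*y)*(1/(2*y)) = 1)
R = 9 (R = 5 + 4 = 9)
o = 20 (o = 4*(3 + 2) = 4*5 = 20)
(-109 + 134)*(o + E(3)*R) = (-109 + 134)*(20 + 1*9) = 25*(20 + 9) = 25*29 = 725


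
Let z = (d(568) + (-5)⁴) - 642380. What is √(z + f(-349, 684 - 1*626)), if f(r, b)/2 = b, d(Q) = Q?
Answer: I*√641071 ≈ 800.67*I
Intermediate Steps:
f(r, b) = 2*b
z = -641187 (z = (568 + (-5)⁴) - 642380 = (568 + 625) - 642380 = 1193 - 642380 = -641187)
√(z + f(-349, 684 - 1*626)) = √(-641187 + 2*(684 - 1*626)) = √(-641187 + 2*(684 - 626)) = √(-641187 + 2*58) = √(-641187 + 116) = √(-641071) = I*√641071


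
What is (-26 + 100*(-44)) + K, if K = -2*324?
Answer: -5074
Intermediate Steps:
K = -648
(-26 + 100*(-44)) + K = (-26 + 100*(-44)) - 648 = (-26 - 4400) - 648 = -4426 - 648 = -5074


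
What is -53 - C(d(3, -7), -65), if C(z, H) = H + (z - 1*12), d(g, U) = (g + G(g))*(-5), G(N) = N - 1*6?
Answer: 24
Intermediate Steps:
G(N) = -6 + N (G(N) = N - 6 = -6 + N)
d(g, U) = 30 - 10*g (d(g, U) = (g + (-6 + g))*(-5) = (-6 + 2*g)*(-5) = 30 - 10*g)
C(z, H) = -12 + H + z (C(z, H) = H + (z - 12) = H + (-12 + z) = -12 + H + z)
-53 - C(d(3, -7), -65) = -53 - (-12 - 65 + (30 - 10*3)) = -53 - (-12 - 65 + (30 - 30)) = -53 - (-12 - 65 + 0) = -53 - 1*(-77) = -53 + 77 = 24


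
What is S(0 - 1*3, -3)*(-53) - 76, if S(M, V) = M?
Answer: 83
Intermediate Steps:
S(0 - 1*3, -3)*(-53) - 76 = (0 - 1*3)*(-53) - 76 = (0 - 3)*(-53) - 76 = -3*(-53) - 76 = 159 - 76 = 83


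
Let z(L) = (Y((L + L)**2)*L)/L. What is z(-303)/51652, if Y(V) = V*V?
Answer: 33715569924/12913 ≈ 2.6110e+6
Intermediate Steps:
Y(V) = V**2
z(L) = 16*L**4 (z(L) = (((L + L)**2)**2*L)/L = (((2*L)**2)**2*L)/L = ((4*L**2)**2*L)/L = ((16*L**4)*L)/L = (16*L**5)/L = 16*L**4)
z(-303)/51652 = (16*(-303)**4)/51652 = (16*8428892481)*(1/51652) = 134862279696*(1/51652) = 33715569924/12913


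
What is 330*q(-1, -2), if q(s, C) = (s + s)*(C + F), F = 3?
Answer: -660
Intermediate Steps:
q(s, C) = 2*s*(3 + C) (q(s, C) = (s + s)*(C + 3) = (2*s)*(3 + C) = 2*s*(3 + C))
330*q(-1, -2) = 330*(2*(-1)*(3 - 2)) = 330*(2*(-1)*1) = 330*(-2) = -660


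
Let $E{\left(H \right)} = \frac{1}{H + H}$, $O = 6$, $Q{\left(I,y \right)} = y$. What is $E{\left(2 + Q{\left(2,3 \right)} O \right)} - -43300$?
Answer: $\frac{1732001}{40} \approx 43300.0$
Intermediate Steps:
$E{\left(H \right)} = \frac{1}{2 H}$
$E{\left(2 + Q{\left(2,3 \right)} O \right)} - -43300 = \frac{1}{2 \left(2 + 3 \cdot 6\right)} - -43300 = \frac{1}{2 \left(2 + 18\right)} + 43300 = \frac{1}{2 \cdot 20} + 43300 = \frac{1}{2} \cdot \frac{1}{20} + 43300 = \frac{1}{40} + 43300 = \frac{1732001}{40}$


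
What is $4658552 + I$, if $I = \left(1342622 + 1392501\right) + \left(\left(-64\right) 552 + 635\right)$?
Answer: $7358982$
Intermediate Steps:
$I = 2700430$ ($I = 2735123 + \left(-35328 + 635\right) = 2735123 - 34693 = 2700430$)
$4658552 + I = 4658552 + 2700430 = 7358982$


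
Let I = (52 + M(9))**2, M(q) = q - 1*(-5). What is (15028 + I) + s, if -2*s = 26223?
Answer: 12545/2 ≈ 6272.5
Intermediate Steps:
s = -26223/2 (s = -1/2*26223 = -26223/2 ≈ -13112.)
M(q) = 5 + q (M(q) = q + 5 = 5 + q)
I = 4356 (I = (52 + (5 + 9))**2 = (52 + 14)**2 = 66**2 = 4356)
(15028 + I) + s = (15028 + 4356) - 26223/2 = 19384 - 26223/2 = 12545/2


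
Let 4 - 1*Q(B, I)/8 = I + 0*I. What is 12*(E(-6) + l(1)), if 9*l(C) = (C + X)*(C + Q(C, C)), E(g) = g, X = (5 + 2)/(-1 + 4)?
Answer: 352/9 ≈ 39.111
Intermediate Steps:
Q(B, I) = 32 - 8*I (Q(B, I) = 32 - 8*(I + 0*I) = 32 - 8*(I + 0) = 32 - 8*I)
X = 7/3 ≈ 2.3333
l(C) = (32 - 7*C)*(7/3 + C)/9 (l(C) = ((C + 7/3)*(C + (32 - 8*C)))/9 = ((7/3 + C)*(32 - 7*C))/9 = ((32 - 7*C)*(7/3 + C))/9 = (32 - 7*C)*(7/3 + C)/9)
12*(E(-6) + l(1)) = 12*(-6 + (224/27 - 7/9*1² + (47/27)*1)) = 12*(-6 + (224/27 - 7/9*1 + 47/27)) = 12*(-6 + (224/27 - 7/9 + 47/27)) = 12*(-6 + 250/27) = 12*(88/27) = 352/9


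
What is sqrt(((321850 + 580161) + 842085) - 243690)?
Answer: sqrt(1500406) ≈ 1224.9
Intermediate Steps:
sqrt(((321850 + 580161) + 842085) - 243690) = sqrt((902011 + 842085) - 243690) = sqrt(1744096 - 243690) = sqrt(1500406)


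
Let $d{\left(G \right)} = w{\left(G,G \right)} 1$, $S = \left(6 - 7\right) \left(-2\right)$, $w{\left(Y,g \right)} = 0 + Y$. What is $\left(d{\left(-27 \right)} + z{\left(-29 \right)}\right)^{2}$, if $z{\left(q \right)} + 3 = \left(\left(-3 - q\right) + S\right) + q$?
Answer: $961$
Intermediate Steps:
$w{\left(Y,g \right)} = Y$
$S = 2$ ($S = \left(6 - 7\right) \left(-2\right) = \left(-1\right) \left(-2\right) = 2$)
$d{\left(G \right)} = G$ ($d{\left(G \right)} = G 1 = G$)
$z{\left(q \right)} = -4$ ($z{\left(q \right)} = -3 + \left(\left(\left(-3 - q\right) + 2\right) + q\right) = -3 + \left(\left(-1 - q\right) + q\right) = -3 - 1 = -4$)
$\left(d{\left(-27 \right)} + z{\left(-29 \right)}\right)^{2} = \left(-27 - 4\right)^{2} = \left(-31\right)^{2} = 961$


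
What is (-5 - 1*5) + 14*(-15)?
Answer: -220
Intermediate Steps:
(-5 - 1*5) + 14*(-15) = (-5 - 5) - 210 = -10 - 210 = -220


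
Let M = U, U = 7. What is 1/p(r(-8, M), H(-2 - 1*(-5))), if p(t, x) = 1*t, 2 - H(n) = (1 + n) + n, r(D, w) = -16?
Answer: -1/16 ≈ -0.062500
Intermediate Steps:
M = 7
H(n) = 1 - 2*n (H(n) = 2 - ((1 + n) + n) = 2 - (1 + 2*n) = 2 + (-1 - 2*n) = 1 - 2*n)
p(t, x) = t
1/p(r(-8, M), H(-2 - 1*(-5))) = 1/(-16) = -1/16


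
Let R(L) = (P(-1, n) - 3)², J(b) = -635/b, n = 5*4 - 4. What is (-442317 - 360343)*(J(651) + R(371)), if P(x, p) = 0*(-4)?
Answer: -4193095840/651 ≈ -6.4410e+6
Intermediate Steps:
n = 16 (n = 20 - 4 = 16)
P(x, p) = 0
R(L) = 9 (R(L) = (0 - 3)² = (-3)² = 9)
(-442317 - 360343)*(J(651) + R(371)) = (-442317 - 360343)*(-635/651 + 9) = -802660*(-635*1/651 + 9) = -802660*(-635/651 + 9) = -802660*5224/651 = -4193095840/651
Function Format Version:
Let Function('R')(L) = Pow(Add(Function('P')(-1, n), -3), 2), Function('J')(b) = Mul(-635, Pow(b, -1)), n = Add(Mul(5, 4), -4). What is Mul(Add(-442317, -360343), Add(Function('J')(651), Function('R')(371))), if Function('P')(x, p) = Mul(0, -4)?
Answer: Rational(-4193095840, 651) ≈ -6.4410e+6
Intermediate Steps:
n = 16 (n = Add(20, -4) = 16)
Function('P')(x, p) = 0
Function('R')(L) = 9 (Function('R')(L) = Pow(Add(0, -3), 2) = Pow(-3, 2) = 9)
Mul(Add(-442317, -360343), Add(Function('J')(651), Function('R')(371))) = Mul(Add(-442317, -360343), Add(Mul(-635, Pow(651, -1)), 9)) = Mul(-802660, Add(Mul(-635, Rational(1, 651)), 9)) = Mul(-802660, Add(Rational(-635, 651), 9)) = Mul(-802660, Rational(5224, 651)) = Rational(-4193095840, 651)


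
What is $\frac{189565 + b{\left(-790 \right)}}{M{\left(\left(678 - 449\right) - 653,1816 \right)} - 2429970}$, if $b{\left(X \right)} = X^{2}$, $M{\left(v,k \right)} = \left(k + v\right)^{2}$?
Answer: $- \frac{813665}{492306} \approx -1.6528$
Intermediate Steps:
$\frac{189565 + b{\left(-790 \right)}}{M{\left(\left(678 - 449\right) - 653,1816 \right)} - 2429970} = \frac{189565 + \left(-790\right)^{2}}{\left(1816 + \left(\left(678 - 449\right) - 653\right)\right)^{2} - 2429970} = \frac{189565 + 624100}{\left(1816 + \left(229 - 653\right)\right)^{2} - 2429970} = \frac{813665}{\left(1816 - 424\right)^{2} - 2429970} = \frac{813665}{1392^{2} - 2429970} = \frac{813665}{1937664 - 2429970} = \frac{813665}{-492306} = 813665 \left(- \frac{1}{492306}\right) = - \frac{813665}{492306}$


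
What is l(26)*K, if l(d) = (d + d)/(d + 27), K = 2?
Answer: 104/53 ≈ 1.9623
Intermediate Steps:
l(d) = 2*d/(27 + d) (l(d) = (2*d)/(27 + d) = 2*d/(27 + d))
l(26)*K = (2*26/(27 + 26))*2 = (2*26/53)*2 = (2*26*(1/53))*2 = (52/53)*2 = 104/53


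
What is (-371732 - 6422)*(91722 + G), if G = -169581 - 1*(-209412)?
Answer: -49747293162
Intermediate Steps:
G = 39831 (G = -169581 + 209412 = 39831)
(-371732 - 6422)*(91722 + G) = (-371732 - 6422)*(91722 + 39831) = -378154*131553 = -49747293162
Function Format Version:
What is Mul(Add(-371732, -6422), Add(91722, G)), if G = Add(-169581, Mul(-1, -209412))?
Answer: -49747293162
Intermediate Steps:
G = 39831 (G = Add(-169581, 209412) = 39831)
Mul(Add(-371732, -6422), Add(91722, G)) = Mul(Add(-371732, -6422), Add(91722, 39831)) = Mul(-378154, 131553) = -49747293162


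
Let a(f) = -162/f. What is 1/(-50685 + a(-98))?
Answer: -49/2483484 ≈ -1.9730e-5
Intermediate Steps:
1/(-50685 + a(-98)) = 1/(-50685 - 162/(-98)) = 1/(-50685 - 162*(-1/98)) = 1/(-50685 + 81/49) = 1/(-2483484/49) = -49/2483484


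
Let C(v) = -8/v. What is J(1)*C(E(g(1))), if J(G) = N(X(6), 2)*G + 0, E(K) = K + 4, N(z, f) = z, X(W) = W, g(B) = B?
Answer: -48/5 ≈ -9.6000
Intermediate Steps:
E(K) = 4 + K
J(G) = 6*G (J(G) = 6*G + 0 = 6*G)
J(1)*C(E(g(1))) = (6*1)*(-8/(4 + 1)) = 6*(-8/5) = -48/5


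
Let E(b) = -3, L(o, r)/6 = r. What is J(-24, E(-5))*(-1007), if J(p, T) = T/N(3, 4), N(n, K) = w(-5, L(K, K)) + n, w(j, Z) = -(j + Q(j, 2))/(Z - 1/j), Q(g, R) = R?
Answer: 121847/126 ≈ 967.04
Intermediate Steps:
L(o, r) = 6*r
w(j, Z) = -(2 + j)/(Z - 1/j) (w(j, Z) = -(j + 2)/(Z - 1/j) = -(2 + j)/(Z - 1/j))
N(n, K) = n - 15/(-1 - 30*K) (N(n, K) = -1*(-5)*(2 - 5)/(-1 + (6*K)*(-5)) + n = -1*(-5)*(-3)/(-1 - 30*K) + n = -15/(-1 - 30*K) + n = n - 15/(-1 - 30*K))
J(p, T) = 121*T/378 (J(p, T) = T/(((15 + 3 + 30*4*3)/(1 + 30*4))) = T/(((15 + 3 + 360)/(1 + 120))) = T/((378/121)) = T/(((1/121)*378)) = T/(378/121) = T*(121/378) = 121*T/378)
J(-24, E(-5))*(-1007) = ((121/378)*(-3))*(-1007) = -121/126*(-1007) = 121847/126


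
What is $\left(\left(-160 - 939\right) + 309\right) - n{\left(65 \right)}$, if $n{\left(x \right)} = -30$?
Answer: $-760$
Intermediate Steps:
$\left(\left(-160 - 939\right) + 309\right) - n{\left(65 \right)} = \left(\left(-160 - 939\right) + 309\right) - -30 = \left(-1099 + 309\right) + 30 = -790 + 30 = -760$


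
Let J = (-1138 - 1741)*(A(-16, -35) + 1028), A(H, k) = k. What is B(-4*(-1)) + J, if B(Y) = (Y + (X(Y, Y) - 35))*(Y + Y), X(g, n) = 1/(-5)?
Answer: -14295483/5 ≈ -2.8591e+6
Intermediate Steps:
X(g, n) = -⅕
B(Y) = 2*Y*(-176/5 + Y) (B(Y) = (Y + (-⅕ - 35))*(Y + Y) = (Y - 176/5)*(2*Y) = (-176/5 + Y)*(2*Y) = 2*Y*(-176/5 + Y))
J = -2858847 (J = (-1138 - 1741)*(-35 + 1028) = -2879*993 = -2858847)
B(-4*(-1)) + J = 2*(-4*(-1))*(-176 + 5*(-4*(-1)))/5 - 2858847 = (⅖)*4*(-176 + 5*4) - 2858847 = (⅖)*4*(-176 + 20) - 2858847 = (⅖)*4*(-156) - 2858847 = -1248/5 - 2858847 = -14295483/5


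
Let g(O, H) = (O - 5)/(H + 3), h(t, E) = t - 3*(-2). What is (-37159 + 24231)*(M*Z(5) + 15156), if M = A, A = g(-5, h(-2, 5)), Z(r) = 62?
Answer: -1363542016/7 ≈ -1.9479e+8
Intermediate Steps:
h(t, E) = 6 + t (h(t, E) = t + 6 = 6 + t)
g(O, H) = (-5 + O)/(3 + H)
A = -10/7 (A = (-5 - 5)/(3 + (6 - 2)) = -10/(3 + 4) = -10/7 ≈ -1.4286)
M = -10/7 ≈ -1.4286
(-37159 + 24231)*(M*Z(5) + 15156) = (-37159 + 24231)*(-10/7*62 + 15156) = -12928*(-620/7 + 15156) = -12928*105472/7 = -1363542016/7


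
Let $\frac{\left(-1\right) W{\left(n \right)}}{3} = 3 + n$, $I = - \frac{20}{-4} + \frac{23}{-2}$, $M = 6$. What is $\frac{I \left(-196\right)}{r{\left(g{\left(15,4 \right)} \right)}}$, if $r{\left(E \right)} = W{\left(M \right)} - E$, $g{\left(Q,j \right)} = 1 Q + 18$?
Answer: $- \frac{637}{30} \approx -21.233$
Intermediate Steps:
$I = - \frac{13}{2}$ ($I = \left(-20\right) \left(- \frac{1}{4}\right) + 23 \left(- \frac{1}{2}\right) = 5 - \frac{23}{2} = - \frac{13}{2} \approx -6.5$)
$g{\left(Q,j \right)} = 18 + Q$ ($g{\left(Q,j \right)} = Q + 18 = 18 + Q$)
$W{\left(n \right)} = -9 - 3 n$ ($W{\left(n \right)} = - 3 \left(3 + n\right) = -9 - 3 n$)
$r{\left(E \right)} = -27 - E$ ($r{\left(E \right)} = \left(-9 - 18\right) - E = -27 - E$)
$\frac{I \left(-196\right)}{r{\left(g{\left(15,4 \right)} \right)}} = \frac{\left(- \frac{13}{2}\right) \left(-196\right)}{-27 - \left(18 + 15\right)} = \frac{1274}{-27 - 33} = \frac{1274}{-60} = 1274 \left(- \frac{1}{60}\right) = - \frac{637}{30}$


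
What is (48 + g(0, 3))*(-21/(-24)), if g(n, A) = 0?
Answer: 42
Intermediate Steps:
(48 + g(0, 3))*(-21/(-24)) = (48 + 0)*(-21/(-24)) = 48*(-21*(-1/24)) = 48*(7/8) = 42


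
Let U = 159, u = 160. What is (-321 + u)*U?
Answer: -25599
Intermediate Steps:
(-321 + u)*U = (-321 + 160)*159 = -161*159 = -25599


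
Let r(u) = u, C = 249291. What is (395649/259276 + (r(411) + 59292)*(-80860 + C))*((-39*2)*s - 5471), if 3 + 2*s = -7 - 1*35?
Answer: -2422123111051230093/64819 ≈ -3.7367e+13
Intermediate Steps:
s = -45/2 (s = -3/2 + (-7 - 1*35)/2 = -3/2 + (-7 - 35)/2 = -3/2 + (½)*(-42) = -3/2 - 21 = -45/2 ≈ -22.500)
(395649/259276 + (r(411) + 59292)*(-80860 + C))*((-39*2)*s - 5471) = (395649/259276 + (411 + 59292)*(-80860 + 249291))*(-39*2*(-45/2) - 5471) = (395649*(1/259276) + 59703*168431)*(-78*(-45/2) - 5471) = (395649/259276 + 10055835993)*(1755 - 5471) = (2607236933316717/259276)*(-3716) = -2422123111051230093/64819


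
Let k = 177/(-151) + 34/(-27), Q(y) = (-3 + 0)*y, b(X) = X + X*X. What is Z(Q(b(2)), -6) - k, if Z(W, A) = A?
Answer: -14549/4077 ≈ -3.5686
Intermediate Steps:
b(X) = X + X**2
Q(y) = -3*y
k = -9913/4077 (k = 177*(-1/151) + 34*(-1/27) = -177/151 - 34/27 = -9913/4077 ≈ -2.4314)
Z(Q(b(2)), -6) - k = -6 - 1*(-9913/4077) = -6 + 9913/4077 = -14549/4077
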